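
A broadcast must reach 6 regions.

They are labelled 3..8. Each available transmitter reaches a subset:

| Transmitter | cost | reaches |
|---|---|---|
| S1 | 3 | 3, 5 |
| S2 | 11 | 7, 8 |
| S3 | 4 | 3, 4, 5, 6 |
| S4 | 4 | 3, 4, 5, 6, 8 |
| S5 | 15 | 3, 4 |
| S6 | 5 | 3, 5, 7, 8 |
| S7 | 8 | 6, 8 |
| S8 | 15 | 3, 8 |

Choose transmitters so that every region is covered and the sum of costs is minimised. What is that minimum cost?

9

S4, S6 together cover every region (S4 ∪ S6 = {3, 4, 5, 6, 7, 8}); total cost 4 + 5 = 9.
No covering selection has total cost below 9.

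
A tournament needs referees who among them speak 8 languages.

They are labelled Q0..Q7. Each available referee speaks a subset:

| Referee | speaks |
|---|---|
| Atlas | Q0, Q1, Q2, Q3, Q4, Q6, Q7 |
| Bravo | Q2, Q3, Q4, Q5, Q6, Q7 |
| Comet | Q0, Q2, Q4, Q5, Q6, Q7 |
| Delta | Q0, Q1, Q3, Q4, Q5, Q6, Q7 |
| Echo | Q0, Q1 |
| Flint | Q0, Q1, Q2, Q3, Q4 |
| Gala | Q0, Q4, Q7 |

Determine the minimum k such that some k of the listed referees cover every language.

Bravo and Delta together: Bravo ∪ Delta = {Q0, Q1, Q2, Q3, Q4, Q5, Q6, Q7} — every language is covered.
No single referee has all 8 languages (the largest, Atlas, has 7), so 2 is optimal.

2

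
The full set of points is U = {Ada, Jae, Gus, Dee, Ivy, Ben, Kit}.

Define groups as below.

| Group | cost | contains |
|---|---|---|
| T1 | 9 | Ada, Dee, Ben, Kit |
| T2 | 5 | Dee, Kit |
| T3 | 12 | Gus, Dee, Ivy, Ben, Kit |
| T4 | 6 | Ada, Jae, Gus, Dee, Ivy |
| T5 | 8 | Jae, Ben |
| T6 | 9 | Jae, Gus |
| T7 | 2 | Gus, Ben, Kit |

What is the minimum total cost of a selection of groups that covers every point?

T4, T7 together cover every point (T4 ∪ T7 = {Ada, Jae, Gus, Dee, Ivy, Ben, Kit}); total cost 6 + 2 = 8.
No covering selection has total cost below 8.

8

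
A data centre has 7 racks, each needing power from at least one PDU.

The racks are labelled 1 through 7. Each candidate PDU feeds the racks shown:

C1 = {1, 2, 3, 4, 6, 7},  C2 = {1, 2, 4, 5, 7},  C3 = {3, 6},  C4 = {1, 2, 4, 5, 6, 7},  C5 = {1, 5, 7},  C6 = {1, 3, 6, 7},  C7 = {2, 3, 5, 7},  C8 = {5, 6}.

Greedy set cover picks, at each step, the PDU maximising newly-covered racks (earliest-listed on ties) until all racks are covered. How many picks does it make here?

Greedy: pick C1 (covers 6 new) → pick C2 (covers 1 new). Total picks: 2.

2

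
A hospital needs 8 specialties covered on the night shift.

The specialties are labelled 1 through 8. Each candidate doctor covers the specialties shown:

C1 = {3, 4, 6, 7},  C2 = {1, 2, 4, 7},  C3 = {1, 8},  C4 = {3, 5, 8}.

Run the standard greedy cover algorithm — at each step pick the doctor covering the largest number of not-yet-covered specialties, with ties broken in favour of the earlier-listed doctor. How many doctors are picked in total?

Greedy: pick C1 (covers 4 new) → pick C2 (covers 2 new) → pick C4 (covers 2 new). Total picks: 3.

3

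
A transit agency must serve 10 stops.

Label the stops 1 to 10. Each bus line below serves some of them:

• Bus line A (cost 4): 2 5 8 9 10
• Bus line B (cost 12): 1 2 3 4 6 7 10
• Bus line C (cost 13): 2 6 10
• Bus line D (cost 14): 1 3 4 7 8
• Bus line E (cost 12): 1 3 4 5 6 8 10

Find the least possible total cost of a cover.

16

A, B together cover every stop (A ∪ B = {1, 2, 3, 4, 5, 6, 7, 8, 9, 10}); total cost 4 + 12 = 16.
No covering selection has total cost below 16.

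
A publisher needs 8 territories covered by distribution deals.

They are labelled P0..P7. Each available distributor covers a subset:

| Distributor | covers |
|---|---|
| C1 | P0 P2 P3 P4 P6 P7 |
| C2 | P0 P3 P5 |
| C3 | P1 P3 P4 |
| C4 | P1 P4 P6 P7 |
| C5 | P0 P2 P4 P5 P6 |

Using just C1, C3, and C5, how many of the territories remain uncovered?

Union of C1, C3, C5 = {P0, P1, P2, P3, P4, P5, P6, P7} — that's every territory, so 0 are uncovered.

0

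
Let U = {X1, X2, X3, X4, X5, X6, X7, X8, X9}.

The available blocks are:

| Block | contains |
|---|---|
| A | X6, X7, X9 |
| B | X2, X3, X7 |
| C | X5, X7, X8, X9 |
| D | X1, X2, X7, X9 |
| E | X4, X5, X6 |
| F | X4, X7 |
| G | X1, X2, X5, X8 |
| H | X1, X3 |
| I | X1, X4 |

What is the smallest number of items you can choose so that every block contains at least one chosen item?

The 3 items {X1, X5, X7} hit every block.
No choice of 2 items meets every block, so 3 is the minimum.

3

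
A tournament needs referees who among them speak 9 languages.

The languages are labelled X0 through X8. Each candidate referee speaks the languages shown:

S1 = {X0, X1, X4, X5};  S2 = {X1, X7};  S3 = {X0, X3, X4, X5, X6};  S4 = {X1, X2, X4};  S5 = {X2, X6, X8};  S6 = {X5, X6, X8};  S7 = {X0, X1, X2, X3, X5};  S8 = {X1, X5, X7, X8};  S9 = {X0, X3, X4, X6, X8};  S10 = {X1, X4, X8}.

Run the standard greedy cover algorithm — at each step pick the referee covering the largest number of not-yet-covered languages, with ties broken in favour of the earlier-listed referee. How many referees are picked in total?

3

Greedy: pick S3 (covers 5 new) → pick S8 (covers 3 new) → pick S4 (covers 1 new). Total picks: 3.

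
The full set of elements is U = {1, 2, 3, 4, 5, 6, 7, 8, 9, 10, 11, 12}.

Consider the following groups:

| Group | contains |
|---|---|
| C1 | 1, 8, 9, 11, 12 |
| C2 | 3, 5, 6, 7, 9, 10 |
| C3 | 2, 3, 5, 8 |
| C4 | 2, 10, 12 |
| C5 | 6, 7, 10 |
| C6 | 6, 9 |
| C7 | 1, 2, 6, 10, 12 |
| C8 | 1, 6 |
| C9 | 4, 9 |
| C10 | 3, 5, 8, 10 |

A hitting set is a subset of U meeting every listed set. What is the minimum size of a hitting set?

Take H = {2, 6, 9, 10}. Each listed group contains at least one of these, so H is a hitting set of size 4.
No choice of 3 elements meets every group, so 4 is the minimum.

4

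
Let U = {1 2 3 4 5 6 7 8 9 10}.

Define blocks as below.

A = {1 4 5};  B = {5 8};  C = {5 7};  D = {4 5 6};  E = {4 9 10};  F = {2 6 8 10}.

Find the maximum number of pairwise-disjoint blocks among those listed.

B, E are pairwise disjoint (B={5,8}; E={4,9,10}).
Every remaining block overlaps one of these, and no 3 of the listed blocks are pairwise disjoint, so 2 is the maximum.

2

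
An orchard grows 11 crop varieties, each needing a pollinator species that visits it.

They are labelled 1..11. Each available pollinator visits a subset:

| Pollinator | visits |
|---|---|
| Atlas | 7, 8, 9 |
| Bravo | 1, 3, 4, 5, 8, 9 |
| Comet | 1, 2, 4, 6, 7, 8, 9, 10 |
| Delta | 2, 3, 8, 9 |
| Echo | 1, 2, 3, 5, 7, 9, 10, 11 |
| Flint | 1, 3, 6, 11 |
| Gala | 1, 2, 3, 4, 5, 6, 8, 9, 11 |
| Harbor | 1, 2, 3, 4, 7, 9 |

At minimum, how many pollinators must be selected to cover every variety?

2

Take {Comet, Gala}. Their union is {1, 2, 3, 4, 5, 6, 7, 8, 9, 10, 11}, which is all 11 varieties.
No single pollinator has all 11 varieties (the largest, Gala, has 9), so 2 is optimal.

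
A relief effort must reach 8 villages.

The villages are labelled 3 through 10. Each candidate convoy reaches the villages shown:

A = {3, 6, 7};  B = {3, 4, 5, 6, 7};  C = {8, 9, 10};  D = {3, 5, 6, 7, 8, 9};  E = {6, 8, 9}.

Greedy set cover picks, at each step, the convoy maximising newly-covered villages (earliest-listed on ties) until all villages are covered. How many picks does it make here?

3

Greedy: pick D (covers 6 new) → pick B (covers 1 new) → pick C (covers 1 new). Total picks: 3.
(The true minimum cover uses only 2 convoys, so greedy is not optimal here.)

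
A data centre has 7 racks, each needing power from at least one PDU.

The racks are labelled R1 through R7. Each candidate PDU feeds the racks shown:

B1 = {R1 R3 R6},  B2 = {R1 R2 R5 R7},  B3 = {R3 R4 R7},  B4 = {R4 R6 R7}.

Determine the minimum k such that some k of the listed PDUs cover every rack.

3

Take {B1, B2, B3}. Their union is {R1, R2, R3, R4, R5, R6, R7}, which is all 7 racks.
Only B2 contains R2, so B2 is forced; the remaining 3 racks need at least 2 more PDUs (each remaining PDU adds at most 2) — so at least 3 PDUs are needed, and 3 is optimal.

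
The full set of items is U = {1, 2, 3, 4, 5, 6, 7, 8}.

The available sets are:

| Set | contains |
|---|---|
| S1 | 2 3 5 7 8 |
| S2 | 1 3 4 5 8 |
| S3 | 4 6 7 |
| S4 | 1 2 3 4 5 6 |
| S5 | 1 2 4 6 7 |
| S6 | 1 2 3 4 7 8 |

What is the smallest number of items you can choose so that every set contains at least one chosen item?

Take H = {5, 7}. Each listed set contains at least one of these, so H is a hitting set of size 2.
No single item lies in every set, so at least 2 are needed and 2 is optimal.

2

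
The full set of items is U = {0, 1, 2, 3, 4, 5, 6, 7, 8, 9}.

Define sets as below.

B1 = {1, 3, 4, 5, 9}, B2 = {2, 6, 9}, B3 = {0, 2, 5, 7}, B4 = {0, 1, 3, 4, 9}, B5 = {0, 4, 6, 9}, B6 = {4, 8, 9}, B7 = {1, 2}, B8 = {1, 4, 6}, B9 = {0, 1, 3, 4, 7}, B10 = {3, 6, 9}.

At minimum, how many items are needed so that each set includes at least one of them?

H = {1, 7, 9} meets every set (each contains at least one member of H), and |H| = 3.
No choice of 2 items meets every set, so 3 is the minimum.

3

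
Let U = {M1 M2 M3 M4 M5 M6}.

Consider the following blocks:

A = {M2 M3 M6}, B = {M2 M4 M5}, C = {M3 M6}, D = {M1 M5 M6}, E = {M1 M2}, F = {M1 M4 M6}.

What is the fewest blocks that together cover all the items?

3

Take {B, C, E}. Their union is {M1, M2, M3, M4, M5, M6}, which is all 6 items.
No 2 of the 6 blocks cover everything (all 15 combinations miss at least one item), so 3 is optimal.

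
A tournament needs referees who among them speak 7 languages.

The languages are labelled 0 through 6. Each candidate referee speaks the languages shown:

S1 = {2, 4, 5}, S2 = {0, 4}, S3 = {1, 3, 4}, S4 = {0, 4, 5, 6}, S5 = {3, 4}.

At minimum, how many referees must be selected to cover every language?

Take {S1, S3, S4}. Their union is {0, 1, 2, 3, 4, 5, 6}, which is all 7 languages.
Only S3 contains 1, so S3 is forced; the remaining 4 languages need at least 2 more referees (each remaining referee adds at most 3) — so at least 3 referees are needed, and 3 is optimal.

3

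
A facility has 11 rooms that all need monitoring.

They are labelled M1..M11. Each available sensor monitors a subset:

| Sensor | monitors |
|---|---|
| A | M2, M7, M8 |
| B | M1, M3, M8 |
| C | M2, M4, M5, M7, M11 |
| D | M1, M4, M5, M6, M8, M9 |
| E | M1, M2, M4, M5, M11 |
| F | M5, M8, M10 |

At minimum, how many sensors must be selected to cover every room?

B and C and D and F together: B ∪ C ∪ D ∪ F = {M1, M2, M3, M4, M5, M6, M7, M8, M9, M10, M11} — every room is covered.
No 3 of the 6 sensors cover everything (all 20 combinations miss at least one room), so 4 is optimal.

4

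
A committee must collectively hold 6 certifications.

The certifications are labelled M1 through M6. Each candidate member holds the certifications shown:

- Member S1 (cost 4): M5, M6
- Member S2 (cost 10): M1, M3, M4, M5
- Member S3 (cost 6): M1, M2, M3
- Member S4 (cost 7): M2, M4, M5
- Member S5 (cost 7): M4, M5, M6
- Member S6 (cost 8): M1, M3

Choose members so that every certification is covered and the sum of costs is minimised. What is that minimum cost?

13

S3, S5 together cover every certification (S3 ∪ S5 = {M1, M2, M3, M4, M5, M6}); total cost 6 + 7 = 13.
The greedy pick S1, S3, S4 costs 17; no covering selection beats 13.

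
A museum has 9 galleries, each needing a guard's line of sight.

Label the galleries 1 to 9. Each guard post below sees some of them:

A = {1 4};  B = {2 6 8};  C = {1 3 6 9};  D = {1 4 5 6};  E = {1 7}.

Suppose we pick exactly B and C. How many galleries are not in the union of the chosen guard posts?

3

Union of B, C = {1, 2, 3, 6, 8, 9}.
Not covered: 4, 5, 7 — 3 galleries.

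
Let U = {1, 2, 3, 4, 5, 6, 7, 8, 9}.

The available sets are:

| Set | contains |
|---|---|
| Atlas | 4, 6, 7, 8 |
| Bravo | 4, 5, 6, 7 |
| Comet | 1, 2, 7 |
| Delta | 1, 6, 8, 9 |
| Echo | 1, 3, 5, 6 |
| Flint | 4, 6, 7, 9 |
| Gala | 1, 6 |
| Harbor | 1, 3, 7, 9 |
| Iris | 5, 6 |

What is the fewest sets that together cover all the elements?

Atlas, Comet, Echo, and Flint cover everything between them: the union {1, 2, 3, 4, 5, 6, 7, 8, 9} is all of U.
No 3 of the 9 sets cover everything (all 84 combinations miss at least one element), so 4 is optimal.

4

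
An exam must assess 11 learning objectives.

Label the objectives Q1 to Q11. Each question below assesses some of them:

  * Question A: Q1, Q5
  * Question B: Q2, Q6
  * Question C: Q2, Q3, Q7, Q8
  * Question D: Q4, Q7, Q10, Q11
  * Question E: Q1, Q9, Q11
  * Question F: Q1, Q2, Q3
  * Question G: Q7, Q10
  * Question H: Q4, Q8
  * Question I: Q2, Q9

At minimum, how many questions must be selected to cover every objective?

5

Take {A, B, C, D, E}. Their union is {Q1, Q2, Q3, Q4, Q5, Q6, Q7, Q8, Q9, Q10, Q11}, which is all 11 objectives.
No 4 of the 9 questions cover everything (all 126 combinations miss at least one objective), so 5 is optimal.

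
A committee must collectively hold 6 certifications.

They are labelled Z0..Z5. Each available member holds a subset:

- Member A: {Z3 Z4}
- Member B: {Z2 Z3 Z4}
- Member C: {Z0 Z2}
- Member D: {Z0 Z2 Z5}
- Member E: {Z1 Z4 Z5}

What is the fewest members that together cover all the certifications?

Take {B, D, E}. Their union is {Z0, Z1, Z2, Z3, Z4, Z5}, which is all 6 certifications.
Only E contains Z1, so E is forced; the remaining 3 certifications need at least 2 more members (each remaining member adds at most 2) — so at least 3 members are needed, and 3 is optimal.

3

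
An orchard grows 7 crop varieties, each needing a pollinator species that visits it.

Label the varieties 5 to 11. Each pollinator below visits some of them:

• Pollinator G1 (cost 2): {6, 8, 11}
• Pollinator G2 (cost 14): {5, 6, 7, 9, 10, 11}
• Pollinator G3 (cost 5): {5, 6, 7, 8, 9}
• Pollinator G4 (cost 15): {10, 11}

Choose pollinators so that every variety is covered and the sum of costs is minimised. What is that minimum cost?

G1, G2 together cover every variety (G1 ∪ G2 = {5, 6, 7, 8, 9, 10, 11}); total cost 2 + 14 = 16.
The greedy pick G1, G3, G2 costs 21; no covering selection beats 16.

16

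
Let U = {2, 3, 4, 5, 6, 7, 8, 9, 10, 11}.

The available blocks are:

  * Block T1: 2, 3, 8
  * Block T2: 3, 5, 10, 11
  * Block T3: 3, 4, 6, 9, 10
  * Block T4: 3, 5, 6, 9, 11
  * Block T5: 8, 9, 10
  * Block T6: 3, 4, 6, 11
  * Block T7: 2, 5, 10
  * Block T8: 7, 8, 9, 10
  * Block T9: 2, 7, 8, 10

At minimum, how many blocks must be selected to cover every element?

T6 and T7 and T8 together: T6 ∪ T7 ∪ T8 = {2, 3, 4, 5, 6, 7, 8, 9, 10, 11} — every element is covered.
No 2 of the 9 blocks cover everything (all 36 combinations miss at least one element), so 3 is optimal.

3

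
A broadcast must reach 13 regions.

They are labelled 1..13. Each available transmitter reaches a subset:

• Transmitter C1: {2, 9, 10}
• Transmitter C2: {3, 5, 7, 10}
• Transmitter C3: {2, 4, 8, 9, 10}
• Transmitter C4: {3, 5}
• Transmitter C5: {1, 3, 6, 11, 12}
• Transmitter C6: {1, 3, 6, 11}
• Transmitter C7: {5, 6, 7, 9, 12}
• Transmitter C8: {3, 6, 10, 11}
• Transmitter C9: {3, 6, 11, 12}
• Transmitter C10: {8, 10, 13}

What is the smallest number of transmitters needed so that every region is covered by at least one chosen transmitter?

4

Take {C3, C6, C7, C10}. Their union is {1, 2, 3, 4, 5, 6, 7, 8, 9, 10, 11, 12, 13}, which is all 13 regions.
No 3 of the 10 transmitters cover everything (all 120 combinations miss at least one region), so 4 is optimal.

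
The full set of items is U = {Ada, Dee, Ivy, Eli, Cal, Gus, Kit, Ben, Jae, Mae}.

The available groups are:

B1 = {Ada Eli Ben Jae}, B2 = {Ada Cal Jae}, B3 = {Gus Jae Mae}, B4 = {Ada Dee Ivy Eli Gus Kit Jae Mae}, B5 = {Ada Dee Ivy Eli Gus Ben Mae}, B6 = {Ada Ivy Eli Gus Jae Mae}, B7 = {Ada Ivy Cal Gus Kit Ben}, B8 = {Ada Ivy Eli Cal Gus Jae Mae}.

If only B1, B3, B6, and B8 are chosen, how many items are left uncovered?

Union of B1, B3, B6, B8 = {Ada, Ivy, Eli, Cal, Gus, Ben, Jae, Mae}.
Not covered: Dee, Kit — 2 items.

2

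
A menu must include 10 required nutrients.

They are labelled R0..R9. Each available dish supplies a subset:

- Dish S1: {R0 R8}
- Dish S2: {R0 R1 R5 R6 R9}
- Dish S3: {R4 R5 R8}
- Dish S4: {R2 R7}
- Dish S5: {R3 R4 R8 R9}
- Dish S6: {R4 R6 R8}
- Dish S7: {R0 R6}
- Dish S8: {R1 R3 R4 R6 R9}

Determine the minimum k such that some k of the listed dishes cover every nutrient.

Take {S2, S4, S5}. Their union is {R0, R1, R2, R3, R4, R5, R6, R7, R8, R9}, which is all 10 nutrients.
Only S4 contains R2, so S4 is forced; the remaining 8 nutrients need at least 2 more dishes (each remaining dish adds at most 5) — so at least 3 dishes are needed, and 3 is optimal.

3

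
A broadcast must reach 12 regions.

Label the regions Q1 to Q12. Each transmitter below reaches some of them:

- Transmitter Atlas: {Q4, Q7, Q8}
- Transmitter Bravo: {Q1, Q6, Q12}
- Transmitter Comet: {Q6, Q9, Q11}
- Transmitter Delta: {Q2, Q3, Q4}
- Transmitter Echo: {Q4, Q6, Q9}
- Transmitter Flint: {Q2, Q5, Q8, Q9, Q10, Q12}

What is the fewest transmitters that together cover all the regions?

Atlas and Bravo and Comet and Delta and Flint together: Atlas ∪ Bravo ∪ Comet ∪ Delta ∪ Flint = {Q1, Q2, Q3, Q4, Q5, Q6, Q7, Q8, Q9, Q10, Q11, Q12} — every region is covered.
No 4 of the 6 transmitters cover everything (all 15 combinations miss at least one region), so 5 is optimal.

5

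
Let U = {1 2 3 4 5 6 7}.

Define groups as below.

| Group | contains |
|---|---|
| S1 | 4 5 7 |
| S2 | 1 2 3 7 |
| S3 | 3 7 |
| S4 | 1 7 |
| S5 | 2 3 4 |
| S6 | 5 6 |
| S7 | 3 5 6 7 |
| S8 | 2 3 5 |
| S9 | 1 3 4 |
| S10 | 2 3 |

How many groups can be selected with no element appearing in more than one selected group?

S4, S5, S6 are pairwise disjoint (S4={1,7}; S5={2,3,4}; S6={5,6}).
Every remaining group overlaps one of these, and no 4 of the listed groups are pairwise disjoint, so 3 is the maximum.

3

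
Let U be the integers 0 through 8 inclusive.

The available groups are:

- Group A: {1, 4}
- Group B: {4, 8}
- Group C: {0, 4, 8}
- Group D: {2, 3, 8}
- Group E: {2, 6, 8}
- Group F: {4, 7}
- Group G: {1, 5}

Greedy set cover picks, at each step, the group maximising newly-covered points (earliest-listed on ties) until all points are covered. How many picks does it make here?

5

Greedy: pick C (covers 3 new) → pick D (covers 2 new) → pick G (covers 2 new) → pick E (covers 1 new) → pick F (covers 1 new). Total picks: 5.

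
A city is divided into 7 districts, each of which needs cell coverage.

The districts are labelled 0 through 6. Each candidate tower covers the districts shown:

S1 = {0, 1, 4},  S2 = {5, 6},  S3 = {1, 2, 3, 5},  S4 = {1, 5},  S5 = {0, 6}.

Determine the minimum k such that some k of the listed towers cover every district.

Take {S1, S3, S5}. Their union is {0, 1, 2, 3, 4, 5, 6}, which is all 7 districts.
Only S3 contains 2, so S3 is forced; the remaining 3 districts need at least 2 more towers (each remaining tower adds at most 2) — so at least 3 towers are needed, and 3 is optimal.

3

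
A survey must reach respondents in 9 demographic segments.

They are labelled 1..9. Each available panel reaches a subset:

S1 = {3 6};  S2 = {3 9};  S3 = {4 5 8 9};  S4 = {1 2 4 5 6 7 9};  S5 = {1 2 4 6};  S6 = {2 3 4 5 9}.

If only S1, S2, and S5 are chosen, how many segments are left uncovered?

3

Union of S1, S2, S5 = {1, 2, 3, 4, 6, 9}.
Not covered: 5, 7, 8 — 3 segments.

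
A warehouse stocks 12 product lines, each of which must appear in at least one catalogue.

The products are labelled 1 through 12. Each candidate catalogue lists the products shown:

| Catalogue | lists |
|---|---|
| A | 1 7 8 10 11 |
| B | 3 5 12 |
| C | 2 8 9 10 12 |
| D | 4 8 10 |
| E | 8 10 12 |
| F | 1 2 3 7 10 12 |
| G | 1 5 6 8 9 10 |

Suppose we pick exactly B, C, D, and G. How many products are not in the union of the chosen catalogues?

Union of B, C, D, G = {1, 2, 3, 4, 5, 6, 8, 9, 10, 12}.
Not covered: 7, 11 — 2 products.

2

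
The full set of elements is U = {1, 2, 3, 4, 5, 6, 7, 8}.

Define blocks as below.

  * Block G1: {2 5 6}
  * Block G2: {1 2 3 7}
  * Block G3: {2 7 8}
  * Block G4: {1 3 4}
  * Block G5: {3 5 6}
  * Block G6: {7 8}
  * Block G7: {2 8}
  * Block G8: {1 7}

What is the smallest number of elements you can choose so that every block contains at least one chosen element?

H = {2, 3, 7} meets every block (each contains at least one member of H), and |H| = 3.
The blocks G1, G4, G6 are pairwise disjoint, so any hitting set needs a separate element for each — at least 3. Hence 3 is optimal.

3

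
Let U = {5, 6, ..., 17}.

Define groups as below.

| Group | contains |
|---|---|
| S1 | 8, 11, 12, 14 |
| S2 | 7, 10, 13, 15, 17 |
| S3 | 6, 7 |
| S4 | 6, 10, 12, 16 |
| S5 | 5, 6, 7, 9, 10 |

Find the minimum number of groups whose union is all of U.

4

S1 and S2 and S4 and S5 together: S1 ∪ S2 ∪ S4 ∪ S5 = {5, 6, 7, 8, 9, 10, 11, 12, 13, 14, 15, 16, 17} — every element is covered.
Only S4 contains 16, so S4 is forced; the remaining 9 elements need at least 3 more groups (each remaining group adds at most 4) — so at least 4 groups are needed, and 4 is optimal.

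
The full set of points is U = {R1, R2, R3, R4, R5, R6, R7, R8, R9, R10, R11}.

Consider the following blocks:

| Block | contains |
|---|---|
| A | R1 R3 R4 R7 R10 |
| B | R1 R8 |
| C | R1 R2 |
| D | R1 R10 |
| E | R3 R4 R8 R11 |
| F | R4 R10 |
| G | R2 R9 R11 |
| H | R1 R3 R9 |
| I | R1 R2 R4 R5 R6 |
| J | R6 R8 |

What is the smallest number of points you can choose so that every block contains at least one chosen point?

Take T = {R1, R8, R10, R11}. Each listed block contains at least one of these, so T is a hitting set of size 4.
No choice of 3 points meets every block, so 4 is the minimum.

4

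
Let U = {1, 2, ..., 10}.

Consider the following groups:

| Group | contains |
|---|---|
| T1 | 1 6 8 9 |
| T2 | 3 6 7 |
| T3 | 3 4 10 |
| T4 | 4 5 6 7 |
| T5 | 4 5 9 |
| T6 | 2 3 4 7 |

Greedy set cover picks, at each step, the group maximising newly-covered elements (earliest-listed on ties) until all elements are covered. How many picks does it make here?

4

Greedy: pick T1 (covers 4 new) → pick T6 (covers 4 new) → pick T3 (covers 1 new) → pick T4 (covers 1 new). Total picks: 4.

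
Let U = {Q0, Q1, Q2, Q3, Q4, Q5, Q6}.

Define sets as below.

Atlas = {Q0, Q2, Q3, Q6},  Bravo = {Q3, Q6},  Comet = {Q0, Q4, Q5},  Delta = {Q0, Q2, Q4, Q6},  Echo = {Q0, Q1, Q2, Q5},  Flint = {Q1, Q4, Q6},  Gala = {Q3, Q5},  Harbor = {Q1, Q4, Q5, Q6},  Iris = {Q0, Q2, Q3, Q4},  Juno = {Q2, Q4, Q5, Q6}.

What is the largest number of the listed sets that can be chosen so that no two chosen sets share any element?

2

Bravo, Comet are pairwise disjoint (Bravo={Q3,Q6}; Comet={Q0,Q4,Q5}).
Every remaining set overlaps one of these, and no 3 of the listed sets are pairwise disjoint, so 2 is the maximum.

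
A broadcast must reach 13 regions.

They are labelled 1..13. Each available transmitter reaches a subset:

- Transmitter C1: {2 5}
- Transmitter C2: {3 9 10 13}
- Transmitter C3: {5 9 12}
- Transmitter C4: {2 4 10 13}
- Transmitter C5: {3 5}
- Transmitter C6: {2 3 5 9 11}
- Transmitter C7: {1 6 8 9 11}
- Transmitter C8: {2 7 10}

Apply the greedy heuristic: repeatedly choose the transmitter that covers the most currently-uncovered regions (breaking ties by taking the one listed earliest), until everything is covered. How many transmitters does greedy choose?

5

Greedy: pick C6 (covers 5 new) → pick C4 (covers 3 new) → pick C7 (covers 3 new) → pick C3 (covers 1 new) → pick C8 (covers 1 new). Total picks: 5.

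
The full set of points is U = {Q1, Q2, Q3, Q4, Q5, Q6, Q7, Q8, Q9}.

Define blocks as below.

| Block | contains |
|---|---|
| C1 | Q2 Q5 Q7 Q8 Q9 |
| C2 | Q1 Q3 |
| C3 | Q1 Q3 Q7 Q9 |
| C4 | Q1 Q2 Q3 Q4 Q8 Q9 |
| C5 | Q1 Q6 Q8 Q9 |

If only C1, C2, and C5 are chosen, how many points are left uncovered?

1

Union of C1, C2, C5 = {Q1, Q2, Q3, Q5, Q6, Q7, Q8, Q9}.
Not covered: Q4 — 1 point.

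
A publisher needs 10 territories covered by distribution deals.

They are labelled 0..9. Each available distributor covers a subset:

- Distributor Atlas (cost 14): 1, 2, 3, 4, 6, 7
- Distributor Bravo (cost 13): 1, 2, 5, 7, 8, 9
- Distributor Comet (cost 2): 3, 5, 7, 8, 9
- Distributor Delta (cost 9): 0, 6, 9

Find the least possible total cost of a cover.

Atlas, Comet, Delta together cover every territory (Atlas ∪ Comet ∪ Delta = {0, 1, 2, 3, 4, 5, 6, 7, 8, 9}); total cost 14 + 2 + 9 = 25.
No covering selection has total cost below 25.

25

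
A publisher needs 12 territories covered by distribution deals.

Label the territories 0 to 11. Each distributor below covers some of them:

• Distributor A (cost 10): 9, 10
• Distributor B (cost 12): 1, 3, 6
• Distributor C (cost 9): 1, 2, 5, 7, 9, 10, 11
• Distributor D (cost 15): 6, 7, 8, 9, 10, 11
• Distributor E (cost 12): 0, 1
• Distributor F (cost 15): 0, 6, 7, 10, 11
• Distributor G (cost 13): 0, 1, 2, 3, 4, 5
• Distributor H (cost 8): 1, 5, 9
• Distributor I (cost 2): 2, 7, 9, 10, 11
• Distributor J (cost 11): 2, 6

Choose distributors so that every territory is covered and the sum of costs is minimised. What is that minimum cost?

28

D, G together cover every territory (D ∪ G = {0, 1, 2, 3, 4, 5, 6, 7, 8, 9, 10, 11}); total cost 15 + 13 = 28.
The greedy pick I, G, D costs 30; no covering selection beats 28.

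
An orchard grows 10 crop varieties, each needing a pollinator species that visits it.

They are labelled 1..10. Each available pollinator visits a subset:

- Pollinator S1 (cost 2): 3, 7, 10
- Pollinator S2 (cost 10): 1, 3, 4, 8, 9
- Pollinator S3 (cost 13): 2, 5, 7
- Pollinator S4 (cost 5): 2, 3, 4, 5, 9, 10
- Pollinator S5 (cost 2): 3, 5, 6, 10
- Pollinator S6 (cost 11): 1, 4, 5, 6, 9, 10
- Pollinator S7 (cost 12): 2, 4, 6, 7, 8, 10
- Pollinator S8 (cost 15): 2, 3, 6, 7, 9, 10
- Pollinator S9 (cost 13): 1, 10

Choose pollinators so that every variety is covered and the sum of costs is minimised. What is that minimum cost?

19

S1, S2, S4, S5 together cover every variety (S1 ∪ S2 ∪ S4 ∪ S5 = {1, 2, 3, 4, 5, 6, 7, 8, 9, 10}); total cost 2 + 10 + 5 + 2 = 19.
No covering selection has total cost below 19.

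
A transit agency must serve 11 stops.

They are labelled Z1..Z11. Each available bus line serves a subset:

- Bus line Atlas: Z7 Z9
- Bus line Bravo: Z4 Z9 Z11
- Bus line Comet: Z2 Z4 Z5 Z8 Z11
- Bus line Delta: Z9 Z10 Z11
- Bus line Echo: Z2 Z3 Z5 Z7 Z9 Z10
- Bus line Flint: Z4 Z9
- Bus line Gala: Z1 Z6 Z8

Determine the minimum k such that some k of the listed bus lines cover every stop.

3

Take {Comet, Echo, Gala}. Their union is {Z1, Z2, Z3, Z4, Z5, Z6, Z7, Z8, Z9, Z10, Z11}, which is all 11 stops.
Only Gala contains Z1, so Gala is forced; the remaining 8 stops need at least 2 more bus lines (each remaining bus line adds at most 6) — so at least 3 bus lines are needed, and 3 is optimal.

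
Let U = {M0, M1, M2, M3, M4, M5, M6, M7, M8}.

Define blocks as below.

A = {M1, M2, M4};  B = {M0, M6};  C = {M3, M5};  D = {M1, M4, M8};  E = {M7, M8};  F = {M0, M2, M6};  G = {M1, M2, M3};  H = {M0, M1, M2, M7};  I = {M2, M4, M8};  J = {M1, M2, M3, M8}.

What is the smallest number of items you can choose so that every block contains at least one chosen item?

4

Take T = {M0, M1, M5, M8}. Each listed block contains at least one of these, so T is a hitting set of size 4.
The blocks A, B, C, E are pairwise disjoint, so any hitting set needs a separate item for each — at least 4. Hence 4 is optimal.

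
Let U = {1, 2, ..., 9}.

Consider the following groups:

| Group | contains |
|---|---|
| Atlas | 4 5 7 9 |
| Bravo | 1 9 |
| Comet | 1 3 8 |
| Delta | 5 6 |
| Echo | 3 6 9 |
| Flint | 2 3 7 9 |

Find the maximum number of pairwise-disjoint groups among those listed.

2

Delta, Flint are pairwise disjoint (Delta={5,6}; Flint={2,3,7,9}).
Every remaining group overlaps one of these, and no 3 of the listed groups are pairwise disjoint, so 2 is the maximum.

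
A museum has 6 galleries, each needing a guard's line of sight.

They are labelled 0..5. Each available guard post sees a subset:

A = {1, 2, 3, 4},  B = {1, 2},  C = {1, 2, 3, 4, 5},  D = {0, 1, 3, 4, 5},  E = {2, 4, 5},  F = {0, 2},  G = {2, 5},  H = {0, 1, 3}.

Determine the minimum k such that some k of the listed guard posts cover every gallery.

C and H together: C ∪ H = {0, 1, 2, 3, 4, 5} — every gallery is covered.
No single guard post has all 6 galleries (the largest, C, has 5), so 2 is optimal.

2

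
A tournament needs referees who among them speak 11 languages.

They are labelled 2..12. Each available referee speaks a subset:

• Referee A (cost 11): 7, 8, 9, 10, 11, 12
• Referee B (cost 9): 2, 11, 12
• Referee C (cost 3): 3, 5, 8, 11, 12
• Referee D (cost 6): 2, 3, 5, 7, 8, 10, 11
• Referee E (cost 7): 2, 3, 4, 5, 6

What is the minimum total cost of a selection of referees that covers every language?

A, E together cover every language (A ∪ E = {2, 3, 4, 5, 6, 7, 8, 9, 10, 11, 12}); total cost 11 + 7 = 18.
The greedy pick C, D, E, A costs 27; no covering selection beats 18.

18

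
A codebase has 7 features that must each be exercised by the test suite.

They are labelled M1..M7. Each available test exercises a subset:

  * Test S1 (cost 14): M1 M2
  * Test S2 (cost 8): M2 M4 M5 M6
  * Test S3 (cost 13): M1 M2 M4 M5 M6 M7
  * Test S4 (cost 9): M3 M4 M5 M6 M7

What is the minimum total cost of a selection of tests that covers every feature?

S3, S4 together cover every feature (S3 ∪ S4 = {M1, M2, M3, M4, M5, M6, M7}); total cost 13 + 9 = 22.
No covering selection has total cost below 22.

22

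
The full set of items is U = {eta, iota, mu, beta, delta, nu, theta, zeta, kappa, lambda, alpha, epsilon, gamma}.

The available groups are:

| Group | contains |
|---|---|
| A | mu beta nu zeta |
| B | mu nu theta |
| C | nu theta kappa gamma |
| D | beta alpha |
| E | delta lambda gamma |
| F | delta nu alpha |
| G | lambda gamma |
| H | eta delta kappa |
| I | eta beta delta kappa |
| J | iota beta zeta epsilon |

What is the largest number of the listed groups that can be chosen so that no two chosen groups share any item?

4

B, D, G, H are pairwise disjoint (B={mu,nu,theta}; D={beta,alpha}; G={lambda,gamma}; H={eta,delta,kappa}).
Every remaining group overlaps one of these, and no 5 of the listed groups are pairwise disjoint, so 4 is the maximum.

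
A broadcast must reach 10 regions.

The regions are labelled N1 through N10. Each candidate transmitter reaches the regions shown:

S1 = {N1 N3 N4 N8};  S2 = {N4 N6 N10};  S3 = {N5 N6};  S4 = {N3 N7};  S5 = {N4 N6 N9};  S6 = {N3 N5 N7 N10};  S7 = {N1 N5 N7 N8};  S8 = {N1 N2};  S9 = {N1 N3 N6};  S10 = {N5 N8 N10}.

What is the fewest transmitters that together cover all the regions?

4

S1 and S5 and S6 and S8 together: S1 ∪ S5 ∪ S6 ∪ S8 = {N1, N2, N3, N4, N5, N6, N7, N8, N9, N10} — every region is covered.
No 3 of the 10 transmitters cover everything (all 120 combinations miss at least one region), so 4 is optimal.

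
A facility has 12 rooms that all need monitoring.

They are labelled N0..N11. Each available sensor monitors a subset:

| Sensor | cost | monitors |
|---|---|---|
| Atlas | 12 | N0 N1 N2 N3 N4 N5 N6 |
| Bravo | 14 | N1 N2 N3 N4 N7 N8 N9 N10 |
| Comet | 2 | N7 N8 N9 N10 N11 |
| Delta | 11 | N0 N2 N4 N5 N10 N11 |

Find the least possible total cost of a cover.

14

Atlas, Comet together cover every room (Atlas ∪ Comet = {N0, N1, N2, N3, N4, N5, N6, N7, N8, N9, N10, N11}); total cost 12 + 2 = 14.
No covering selection has total cost below 14.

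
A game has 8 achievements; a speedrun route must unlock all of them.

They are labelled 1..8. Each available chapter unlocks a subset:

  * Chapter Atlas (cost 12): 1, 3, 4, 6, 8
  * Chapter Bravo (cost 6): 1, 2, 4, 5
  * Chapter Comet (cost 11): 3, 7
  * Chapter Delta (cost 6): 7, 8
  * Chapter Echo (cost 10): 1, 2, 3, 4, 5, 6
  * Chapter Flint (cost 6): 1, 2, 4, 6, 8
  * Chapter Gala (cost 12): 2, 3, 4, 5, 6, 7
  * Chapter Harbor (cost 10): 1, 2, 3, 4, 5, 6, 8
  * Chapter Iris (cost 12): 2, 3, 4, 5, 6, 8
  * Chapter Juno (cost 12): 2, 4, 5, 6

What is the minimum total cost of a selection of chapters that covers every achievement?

16

Delta, Harbor together cover every achievement (Delta ∪ Harbor = {1, 2, 3, 4, 5, 6, 7, 8}); total cost 6 + 10 = 16.
The greedy pick Flint, Gala costs 18; no covering selection beats 16.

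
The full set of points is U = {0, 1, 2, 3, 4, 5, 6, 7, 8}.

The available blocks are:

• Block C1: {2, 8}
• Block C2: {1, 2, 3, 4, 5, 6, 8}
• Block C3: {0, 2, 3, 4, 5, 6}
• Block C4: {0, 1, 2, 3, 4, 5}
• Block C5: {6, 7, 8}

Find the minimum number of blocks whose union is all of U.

C4 and C5 together: C4 ∪ C5 = {0, 1, 2, 3, 4, 5, 6, 7, 8} — every point is covered.
No single block has all 9 points (the largest, C2, has 7), so 2 is optimal.

2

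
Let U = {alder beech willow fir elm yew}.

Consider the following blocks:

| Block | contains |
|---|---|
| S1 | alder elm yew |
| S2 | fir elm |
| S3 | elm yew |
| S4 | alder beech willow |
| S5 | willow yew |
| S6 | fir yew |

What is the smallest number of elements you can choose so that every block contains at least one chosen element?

H = {beech, elm, yew} meets every block (each contains at least one member of H), and |H| = 3.
No choice of 2 elements meets every block, so 3 is the minimum.

3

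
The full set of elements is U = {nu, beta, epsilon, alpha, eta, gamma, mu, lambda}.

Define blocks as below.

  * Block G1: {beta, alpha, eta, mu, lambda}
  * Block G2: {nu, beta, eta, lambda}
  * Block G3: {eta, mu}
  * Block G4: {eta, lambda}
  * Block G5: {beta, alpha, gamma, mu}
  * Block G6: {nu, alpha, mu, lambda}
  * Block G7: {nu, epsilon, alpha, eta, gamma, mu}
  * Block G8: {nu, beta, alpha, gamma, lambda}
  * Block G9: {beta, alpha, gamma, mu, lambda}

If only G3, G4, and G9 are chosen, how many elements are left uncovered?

Union of G3, G4, G9 = {beta, alpha, eta, gamma, mu, lambda}.
Not covered: nu, epsilon — 2 elements.

2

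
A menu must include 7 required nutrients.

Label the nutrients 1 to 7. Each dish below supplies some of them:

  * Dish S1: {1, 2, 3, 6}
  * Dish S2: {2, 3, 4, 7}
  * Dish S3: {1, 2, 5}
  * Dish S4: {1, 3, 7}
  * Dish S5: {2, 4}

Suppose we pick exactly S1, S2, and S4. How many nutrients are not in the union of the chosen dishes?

1

Union of S1, S2, S4 = {1, 2, 3, 4, 6, 7}.
Not covered: 5 — 1 nutrient.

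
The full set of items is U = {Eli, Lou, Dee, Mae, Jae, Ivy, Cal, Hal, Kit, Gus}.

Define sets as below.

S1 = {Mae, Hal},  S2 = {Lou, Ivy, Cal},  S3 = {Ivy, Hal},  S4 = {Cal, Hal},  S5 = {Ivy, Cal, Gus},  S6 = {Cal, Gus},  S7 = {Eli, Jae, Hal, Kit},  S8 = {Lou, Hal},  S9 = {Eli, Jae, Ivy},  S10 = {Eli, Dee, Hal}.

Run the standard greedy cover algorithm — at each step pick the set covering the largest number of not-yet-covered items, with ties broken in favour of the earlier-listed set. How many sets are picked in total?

5

Greedy: pick S7 (covers 4 new) → pick S2 (covers 3 new) → pick S1 (covers 1 new) → pick S5 (covers 1 new) → pick S10 (covers 1 new). Total picks: 5.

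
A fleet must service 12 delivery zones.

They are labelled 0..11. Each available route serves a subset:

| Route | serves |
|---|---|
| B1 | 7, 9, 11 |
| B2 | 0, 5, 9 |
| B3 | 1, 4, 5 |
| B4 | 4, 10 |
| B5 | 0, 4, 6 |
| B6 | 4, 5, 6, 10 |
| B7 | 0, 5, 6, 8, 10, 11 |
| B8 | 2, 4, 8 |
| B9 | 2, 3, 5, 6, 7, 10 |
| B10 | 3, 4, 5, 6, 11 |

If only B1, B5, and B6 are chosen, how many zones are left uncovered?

4

Union of B1, B5, B6 = {0, 4, 5, 6, 7, 9, 10, 11}.
Not covered: 1, 2, 3, 8 — 4 zones.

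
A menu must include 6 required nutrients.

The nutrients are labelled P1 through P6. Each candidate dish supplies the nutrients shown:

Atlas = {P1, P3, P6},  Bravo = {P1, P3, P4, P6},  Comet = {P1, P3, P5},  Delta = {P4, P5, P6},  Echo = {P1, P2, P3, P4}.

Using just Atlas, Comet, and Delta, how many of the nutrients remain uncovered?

Union of Atlas, Comet, Delta = {P1, P3, P4, P5, P6}.
Not covered: P2 — 1 nutrient.

1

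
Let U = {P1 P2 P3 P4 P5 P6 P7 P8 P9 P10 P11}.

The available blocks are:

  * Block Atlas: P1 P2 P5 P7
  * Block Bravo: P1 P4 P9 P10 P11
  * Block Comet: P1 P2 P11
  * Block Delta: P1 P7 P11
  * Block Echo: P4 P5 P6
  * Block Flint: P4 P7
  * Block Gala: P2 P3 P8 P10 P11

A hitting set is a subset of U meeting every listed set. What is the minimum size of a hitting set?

3

H = {P1, P2, P4} meets every block (each contains at least one member of H), and |H| = 3.
No choice of 2 elements meets every block, so 3 is the minimum.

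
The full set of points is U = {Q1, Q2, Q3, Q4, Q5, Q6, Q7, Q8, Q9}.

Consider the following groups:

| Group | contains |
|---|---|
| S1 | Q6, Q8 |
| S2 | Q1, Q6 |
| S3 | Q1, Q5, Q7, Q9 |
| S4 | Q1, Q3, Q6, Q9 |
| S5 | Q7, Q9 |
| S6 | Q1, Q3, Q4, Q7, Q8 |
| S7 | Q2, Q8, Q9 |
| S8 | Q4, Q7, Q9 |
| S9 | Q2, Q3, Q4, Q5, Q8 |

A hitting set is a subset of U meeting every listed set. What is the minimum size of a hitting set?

3

H = {Q2, Q6, Q7} meets every group (each contains at least one member of H), and |H| = 3.
The groups S2, S5, S9 are pairwise disjoint, so any hitting set needs a separate point for each — at least 3. Hence 3 is optimal.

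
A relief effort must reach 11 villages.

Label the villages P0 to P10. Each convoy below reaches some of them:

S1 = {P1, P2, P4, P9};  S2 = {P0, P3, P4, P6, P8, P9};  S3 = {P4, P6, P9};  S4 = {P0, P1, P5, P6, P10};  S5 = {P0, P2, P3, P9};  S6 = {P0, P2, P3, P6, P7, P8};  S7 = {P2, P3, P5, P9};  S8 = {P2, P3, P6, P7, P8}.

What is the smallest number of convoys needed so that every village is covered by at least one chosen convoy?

S2 and S4 and S6 together: S2 ∪ S4 ∪ S6 = {P0, P1, P2, P3, P4, P5, P6, P7, P8, P9, P10} — every village is covered.
Only S4 contains P10, so S4 is forced; the remaining 6 villages need at least 2 more convoys (each remaining convoy adds at most 4) — so at least 3 convoys are needed, and 3 is optimal.

3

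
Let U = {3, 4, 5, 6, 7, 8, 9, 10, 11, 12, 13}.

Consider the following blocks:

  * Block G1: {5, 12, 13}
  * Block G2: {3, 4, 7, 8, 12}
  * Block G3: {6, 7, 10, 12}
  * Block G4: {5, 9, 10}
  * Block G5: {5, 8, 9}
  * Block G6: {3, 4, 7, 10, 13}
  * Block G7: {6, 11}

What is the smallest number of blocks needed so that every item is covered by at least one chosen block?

4

Take {G2, G4, G6, G7}. Their union is {3, 4, 5, 6, 7, 8, 9, 10, 11, 12, 13}, which is all 11 items.
No 3 of the 7 blocks cover everything (all 35 combinations miss at least one item), so 4 is optimal.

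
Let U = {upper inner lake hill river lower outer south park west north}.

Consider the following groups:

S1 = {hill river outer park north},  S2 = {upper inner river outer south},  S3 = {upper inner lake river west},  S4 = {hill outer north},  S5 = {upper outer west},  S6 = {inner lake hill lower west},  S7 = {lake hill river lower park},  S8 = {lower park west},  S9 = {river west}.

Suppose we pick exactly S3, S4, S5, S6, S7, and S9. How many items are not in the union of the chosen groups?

Union of S3, S4, S5, S6, S7, S9 = {upper, inner, lake, hill, river, lower, outer, park, west, north}.
Not covered: south — 1 item.

1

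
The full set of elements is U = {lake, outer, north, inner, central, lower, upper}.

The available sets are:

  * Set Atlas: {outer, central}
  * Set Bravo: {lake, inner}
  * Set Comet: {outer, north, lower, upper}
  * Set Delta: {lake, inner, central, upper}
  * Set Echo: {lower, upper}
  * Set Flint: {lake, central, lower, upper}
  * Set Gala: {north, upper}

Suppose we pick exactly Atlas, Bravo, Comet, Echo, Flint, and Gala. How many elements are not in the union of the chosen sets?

Union of Atlas, Bravo, Comet, Echo, Flint, Gala = {lake, outer, north, inner, central, lower, upper} — that's every element, so 0 are uncovered.

0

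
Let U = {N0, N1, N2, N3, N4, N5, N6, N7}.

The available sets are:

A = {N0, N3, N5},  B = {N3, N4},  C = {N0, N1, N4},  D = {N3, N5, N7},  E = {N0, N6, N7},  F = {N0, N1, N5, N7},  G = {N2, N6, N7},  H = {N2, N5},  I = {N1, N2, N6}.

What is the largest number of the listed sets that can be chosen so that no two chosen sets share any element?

3

B, E, H are pairwise disjoint (B={N3,N4}; E={N0,N6,N7}; H={N2,N5}).
Every remaining set overlaps one of these, and no 4 of the listed sets are pairwise disjoint, so 3 is the maximum.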